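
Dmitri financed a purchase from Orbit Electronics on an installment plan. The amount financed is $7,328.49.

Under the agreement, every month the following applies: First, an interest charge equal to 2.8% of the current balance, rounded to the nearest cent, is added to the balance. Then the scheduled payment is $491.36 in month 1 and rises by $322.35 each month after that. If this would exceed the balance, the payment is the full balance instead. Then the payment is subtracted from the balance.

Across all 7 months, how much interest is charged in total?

Month 1: opening $7,328.49; interest $205.20 → $7,533.69; payment $491.36; balance $7,042.33
Month 2: opening $7,042.33; interest $197.19 → $7,239.52; payment $813.71; balance $6,425.81
Month 3: opening $6,425.81; interest $179.92 → $6,605.73; payment $1,136.06; balance $5,469.67
Month 4: opening $5,469.67; interest $153.15 → $5,622.82; payment $1,458.41; balance $4,164.41
Month 5: opening $4,164.41; interest $116.60 → $4,281.01; payment $1,780.76; balance $2,500.25
Month 6: opening $2,500.25; interest $70.01 → $2,570.26; payment $2,103.11; balance $467.15
Month 7: opening $467.15; interest $13.08 → $480.23; payment $480.23; balance $0.00
Total interest: $205.20 + $197.19 + $179.92 + $153.15 + $116.60 + $70.01 + $13.08 = $935.15

$935.15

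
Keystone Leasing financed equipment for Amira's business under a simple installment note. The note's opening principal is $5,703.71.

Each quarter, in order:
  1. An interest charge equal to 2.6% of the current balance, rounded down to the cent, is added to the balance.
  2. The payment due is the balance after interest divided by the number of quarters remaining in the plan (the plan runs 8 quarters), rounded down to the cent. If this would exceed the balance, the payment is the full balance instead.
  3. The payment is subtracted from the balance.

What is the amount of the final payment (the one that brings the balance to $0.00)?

# | Opening | Interest | Payment | End bal
1 | $5,703.71 | $148.29 | $731.50 | $5,120.50
2 | $5,120.50 | $133.13 | $750.51 | $4,503.12
3 | $4,503.12 | $117.08 | $770.03 | $3,850.17
4 | $3,850.17 | $100.10 | $790.05 | $3,160.22
5 | $3,160.22 | $82.16 | $810.59 | $2,431.79
6 | $2,431.79 | $63.22 | $831.67 | $1,663.34
7 | $1,663.34 | $43.24 | $853.29 | $853.29
8 | $853.29 | $22.18 | $875.47 | $0.00

$875.47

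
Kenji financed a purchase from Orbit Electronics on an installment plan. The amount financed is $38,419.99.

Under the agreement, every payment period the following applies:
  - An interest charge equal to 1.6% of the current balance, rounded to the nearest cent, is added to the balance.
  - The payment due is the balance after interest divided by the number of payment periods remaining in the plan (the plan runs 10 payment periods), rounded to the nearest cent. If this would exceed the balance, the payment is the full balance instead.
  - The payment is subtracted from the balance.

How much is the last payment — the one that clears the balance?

$4,502.92

Payment period 1: $38,419.99 +$614.72 interest = $39,034.71; pay $3,903.47 → $35,131.24
Payment period 2: $35,131.24 +$562.10 interest = $35,693.34; pay $3,965.93 → $31,727.41
Payment period 3: $31,727.41 +$507.64 interest = $32,235.05; pay $4,029.38 → $28,205.67
Payment period 4: $28,205.67 +$451.29 interest = $28,656.96; pay $4,093.85 → $24,563.11
Payment period 5: $24,563.11 +$393.01 interest = $24,956.12; pay $4,159.35 → $20,796.77
Payment period 6: $20,796.77 +$332.75 interest = $21,129.52; pay $4,225.90 → $16,903.62
Payment period 7: $16,903.62 +$270.46 interest = $17,174.08; pay $4,293.52 → $12,880.56
Payment period 8: $12,880.56 +$206.09 interest = $13,086.65; pay $4,362.22 → $8,724.43
Payment period 9: $8,724.43 +$139.59 interest = $8,864.02; pay $4,432.01 → $4,432.01
Payment period 10: $4,432.01 +$70.91 interest = $4,502.92; pay $4,502.92 → $0.00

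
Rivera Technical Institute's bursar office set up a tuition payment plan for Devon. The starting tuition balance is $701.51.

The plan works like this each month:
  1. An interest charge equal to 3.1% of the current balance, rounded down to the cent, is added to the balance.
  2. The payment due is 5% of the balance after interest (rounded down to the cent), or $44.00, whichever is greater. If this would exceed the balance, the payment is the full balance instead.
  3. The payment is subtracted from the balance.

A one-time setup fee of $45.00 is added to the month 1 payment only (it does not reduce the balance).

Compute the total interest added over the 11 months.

Month 1: $701.51 +$21.74 interest = $723.25; pay $44.00 (+ $45.00 fee) → $679.25
Month 2: $679.25 +$21.05 interest = $700.30; pay $44.00 → $656.30
Month 3: $656.30 +$20.34 interest = $676.64; pay $44.00 → $632.64
Month 4: $632.64 +$19.61 interest = $652.25; pay $44.00 → $608.25
Month 5: $608.25 +$18.85 interest = $627.10; pay $44.00 → $583.10
Month 6: $583.10 +$18.07 interest = $601.17; pay $44.00 → $557.17
Month 7: $557.17 +$17.27 interest = $574.44; pay $44.00 → $530.44
Month 8: $530.44 +$16.44 interest = $546.88; pay $44.00 → $502.88
Month 9: $502.88 +$15.58 interest = $518.46; pay $44.00 → $474.46
Month 10: $474.46 +$14.70 interest = $489.16; pay $44.00 → $445.16
Month 11: $445.16 +$13.79 interest = $458.95; pay $44.00 → $414.95
Total interest: $21.74 + $21.05 + $20.34 + $19.61 + $18.85 + $18.07 + $17.27 + $16.44 + $15.58 + $14.70 + $13.79 = $197.44

$197.44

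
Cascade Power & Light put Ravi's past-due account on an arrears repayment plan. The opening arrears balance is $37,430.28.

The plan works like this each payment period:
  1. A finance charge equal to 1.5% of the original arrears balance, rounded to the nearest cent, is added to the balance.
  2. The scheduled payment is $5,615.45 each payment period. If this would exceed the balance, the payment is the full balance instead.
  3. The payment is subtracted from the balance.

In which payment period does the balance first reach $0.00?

Payment period 1: opening $37,430.28; interest $561.45 → $37,991.73; payment $5,615.45; balance $32,376.28
Payment period 2: opening $32,376.28; interest $561.45 → $32,937.73; payment $5,615.45; balance $27,322.28
Payment period 3: opening $27,322.28; interest $561.45 → $27,883.73; payment $5,615.45; balance $22,268.28
Payment period 4: opening $22,268.28; interest $561.45 → $22,829.73; payment $5,615.45; balance $17,214.28
Payment period 5: opening $17,214.28; interest $561.45 → $17,775.73; payment $5,615.45; balance $12,160.28
Payment period 6: opening $12,160.28; interest $561.45 → $12,721.73; payment $5,615.45; balance $7,106.28
Payment period 7: opening $7,106.28; interest $561.45 → $7,667.73; payment $5,615.45; balance $2,052.28
Payment period 8: opening $2,052.28; interest $561.45 → $2,613.73; payment $2,613.73; balance $0.00
Balance reaches $0.00 in payment period 8.

8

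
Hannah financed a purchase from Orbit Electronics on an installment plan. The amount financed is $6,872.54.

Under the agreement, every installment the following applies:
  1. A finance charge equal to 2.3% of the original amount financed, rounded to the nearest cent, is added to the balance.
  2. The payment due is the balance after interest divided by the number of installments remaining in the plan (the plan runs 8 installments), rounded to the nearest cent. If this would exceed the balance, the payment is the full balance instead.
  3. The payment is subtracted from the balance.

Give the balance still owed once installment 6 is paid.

$2,103.15

Installment 1: opening $6,872.54; interest $158.07 → $7,030.61; payment $878.83; balance $6,151.78
Installment 2: opening $6,151.78; interest $158.07 → $6,309.85; payment $901.41; balance $5,408.44
Installment 3: opening $5,408.44; interest $158.07 → $5,566.51; payment $927.75; balance $4,638.76
Installment 4: opening $4,638.76; interest $158.07 → $4,796.83; payment $959.37; balance $3,837.46
Installment 5: opening $3,837.46; interest $158.07 → $3,995.53; payment $998.88; balance $2,996.65
Installment 6: opening $2,996.65; interest $158.07 → $3,154.72; payment $1,051.57; balance $2,103.15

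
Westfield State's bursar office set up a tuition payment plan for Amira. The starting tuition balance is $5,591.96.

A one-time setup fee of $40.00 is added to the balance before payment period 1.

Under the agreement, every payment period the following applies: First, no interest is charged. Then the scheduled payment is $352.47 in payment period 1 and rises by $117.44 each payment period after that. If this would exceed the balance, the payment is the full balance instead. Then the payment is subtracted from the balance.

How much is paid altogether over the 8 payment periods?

# | Opening | Payment | End bal
1 | $5,631.96 | $352.47 | $5,279.49
2 | $5,279.49 | $469.91 | $4,809.58
3 | $4,809.58 | $587.35 | $4,222.23
4 | $4,222.23 | $704.79 | $3,517.44
5 | $3,517.44 | $822.23 | $2,695.21
6 | $2,695.21 | $939.67 | $1,755.54
7 | $1,755.54 | $1,057.11 | $698.43
8 | $698.43 | $698.43 | $0.00
Total paid: $5,631.96

$5,631.96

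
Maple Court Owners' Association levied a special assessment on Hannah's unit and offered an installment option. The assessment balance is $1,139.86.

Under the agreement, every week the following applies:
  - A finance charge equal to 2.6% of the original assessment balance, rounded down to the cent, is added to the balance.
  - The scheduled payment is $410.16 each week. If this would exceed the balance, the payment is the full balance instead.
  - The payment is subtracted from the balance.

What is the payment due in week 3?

$408.43

Week 1: opening $1,139.86; interest $29.63 → $1,169.49; payment $410.16; balance $759.33
Week 2: opening $759.33; interest $29.63 → $788.96; payment $410.16; balance $378.80
Week 3: opening $378.80; interest $29.63 → $408.43; payment $408.43; balance $0.00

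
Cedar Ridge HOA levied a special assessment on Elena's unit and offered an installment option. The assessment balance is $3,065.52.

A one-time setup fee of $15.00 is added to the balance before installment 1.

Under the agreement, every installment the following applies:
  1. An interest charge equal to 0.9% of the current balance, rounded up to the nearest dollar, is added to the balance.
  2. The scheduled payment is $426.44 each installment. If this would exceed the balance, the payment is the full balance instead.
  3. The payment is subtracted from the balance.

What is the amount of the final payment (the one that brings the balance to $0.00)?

# | Opening | Interest | Payment | End bal
1 | $3,080.52 | $28.00 | $426.44 | $2,682.08
2 | $2,682.08 | $25.00 | $426.44 | $2,280.64
3 | $2,280.64 | $21.00 | $426.44 | $1,875.20
4 | $1,875.20 | $17.00 | $426.44 | $1,465.76
5 | $1,465.76 | $14.00 | $426.44 | $1,053.32
6 | $1,053.32 | $10.00 | $426.44 | $636.88
7 | $636.88 | $6.00 | $426.44 | $216.44
8 | $216.44 | $2.00 | $218.44 | $0.00

$218.44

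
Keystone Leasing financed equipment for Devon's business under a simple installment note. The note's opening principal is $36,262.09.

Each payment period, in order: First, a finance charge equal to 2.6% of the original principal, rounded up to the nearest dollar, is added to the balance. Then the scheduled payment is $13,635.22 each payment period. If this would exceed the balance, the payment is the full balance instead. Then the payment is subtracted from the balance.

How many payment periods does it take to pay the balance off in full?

Payment period 1: $36,262.09 +$943.00 interest = $37,205.09; pay $13,635.22 → $23,569.87
Payment period 2: $23,569.87 +$943.00 interest = $24,512.87; pay $13,635.22 → $10,877.65
Payment period 3: $10,877.65 +$943.00 interest = $11,820.65; pay $11,820.65 → $0.00
Balance reaches $0.00 in payment period 3.

3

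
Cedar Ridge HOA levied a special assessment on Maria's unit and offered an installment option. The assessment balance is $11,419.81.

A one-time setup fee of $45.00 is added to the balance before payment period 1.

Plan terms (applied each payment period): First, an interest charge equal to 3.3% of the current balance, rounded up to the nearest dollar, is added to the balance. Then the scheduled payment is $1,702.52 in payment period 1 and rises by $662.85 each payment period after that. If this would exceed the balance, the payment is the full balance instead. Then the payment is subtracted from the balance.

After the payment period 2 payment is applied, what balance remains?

Payment period 1: $11,464.81 +$379.00 interest = $11,843.81; pay $1,702.52 → $10,141.29
Payment period 2: $10,141.29 +$335.00 interest = $10,476.29; pay $2,365.37 → $8,110.92

$8,110.92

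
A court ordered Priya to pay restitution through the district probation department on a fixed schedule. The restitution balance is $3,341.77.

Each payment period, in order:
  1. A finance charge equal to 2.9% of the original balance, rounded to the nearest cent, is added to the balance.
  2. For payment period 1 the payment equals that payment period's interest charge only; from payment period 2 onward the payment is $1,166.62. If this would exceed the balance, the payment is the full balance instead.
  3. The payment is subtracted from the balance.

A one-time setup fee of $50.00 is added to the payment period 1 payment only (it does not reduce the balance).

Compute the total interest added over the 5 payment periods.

# | Opening | Interest | Payment | Fee | End bal
1 | $3,341.77 | $96.91 | $96.91 | $50.00 | $3,341.77
2 | $3,341.77 | $96.91 | $1,166.62 | — | $2,272.06
3 | $2,272.06 | $96.91 | $1,166.62 | — | $1,202.35
4 | $1,202.35 | $96.91 | $1,166.62 | — | $132.64
5 | $132.64 | $96.91 | $229.55 | — | $0.00
Total interest: $96.91 + $96.91 + $96.91 + $96.91 + $96.91 = $484.55

$484.55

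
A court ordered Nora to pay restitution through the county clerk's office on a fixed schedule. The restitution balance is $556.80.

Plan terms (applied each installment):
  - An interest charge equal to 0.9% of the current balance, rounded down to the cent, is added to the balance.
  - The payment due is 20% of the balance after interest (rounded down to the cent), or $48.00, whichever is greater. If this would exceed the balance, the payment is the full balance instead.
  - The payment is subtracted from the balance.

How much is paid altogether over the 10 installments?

Installment 1: opening $556.80; interest $5.01 → $561.81; payment $112.36; balance $449.45
Installment 2: opening $449.45; interest $4.04 → $453.49; payment $90.69; balance $362.80
Installment 3: opening $362.80; interest $3.26 → $366.06; payment $73.21; balance $292.85
Installment 4: opening $292.85; interest $2.63 → $295.48; payment $59.09; balance $236.39
Installment 5: opening $236.39; interest $2.12 → $238.51; payment $48.00; balance $190.51
Installment 6: opening $190.51; interest $1.71 → $192.22; payment $48.00; balance $144.22
Installment 7: opening $144.22; interest $1.29 → $145.51; payment $48.00; balance $97.51
Installment 8: opening $97.51; interest $0.87 → $98.38; payment $48.00; balance $50.38
Installment 9: opening $50.38; interest $0.45 → $50.83; payment $48.00; balance $2.83
Installment 10: opening $2.83; interest $0.02 → $2.85; payment $2.85; balance $0.00
Total paid: $578.20

$578.20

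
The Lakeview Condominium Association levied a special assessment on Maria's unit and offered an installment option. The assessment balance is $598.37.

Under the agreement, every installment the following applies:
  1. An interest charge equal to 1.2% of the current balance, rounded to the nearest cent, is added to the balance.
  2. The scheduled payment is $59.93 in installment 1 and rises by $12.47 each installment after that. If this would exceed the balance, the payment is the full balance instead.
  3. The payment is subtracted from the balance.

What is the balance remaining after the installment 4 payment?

Installment 1: $598.37 +$7.18 interest = $605.55; pay $59.93 → $545.62
Installment 2: $545.62 +$6.55 interest = $552.17; pay $72.40 → $479.77
Installment 3: $479.77 +$5.76 interest = $485.53; pay $84.87 → $400.66
Installment 4: $400.66 +$4.81 interest = $405.47; pay $97.34 → $308.13

$308.13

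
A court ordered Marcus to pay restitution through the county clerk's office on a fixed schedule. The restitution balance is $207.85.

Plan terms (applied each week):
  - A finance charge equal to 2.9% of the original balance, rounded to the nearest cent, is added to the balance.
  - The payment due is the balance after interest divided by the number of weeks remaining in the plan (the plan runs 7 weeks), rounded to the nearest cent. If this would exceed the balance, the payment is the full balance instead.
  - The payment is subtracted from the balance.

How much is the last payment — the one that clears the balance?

$45.33

Week 1: opening $207.85; interest $6.03 → $213.88; payment $30.55; balance $183.33
Week 2: opening $183.33; interest $6.03 → $189.36; payment $31.56; balance $157.80
Week 3: opening $157.80; interest $6.03 → $163.83; payment $32.77; balance $131.06
Week 4: opening $131.06; interest $6.03 → $137.09; payment $34.27; balance $102.82
Week 5: opening $102.82; interest $6.03 → $108.85; payment $36.28; balance $72.57
Week 6: opening $72.57; interest $6.03 → $78.60; payment $39.30; balance $39.30
Week 7: opening $39.30; interest $6.03 → $45.33; payment $45.33; balance $0.00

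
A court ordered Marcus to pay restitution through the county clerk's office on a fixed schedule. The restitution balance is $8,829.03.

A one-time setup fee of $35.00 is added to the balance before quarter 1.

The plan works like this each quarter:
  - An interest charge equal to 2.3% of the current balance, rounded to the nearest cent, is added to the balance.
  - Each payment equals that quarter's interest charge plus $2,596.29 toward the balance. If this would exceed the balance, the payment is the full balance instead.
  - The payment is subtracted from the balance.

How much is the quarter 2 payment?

Quarter 1: $8,864.03 +$203.87 interest = $9,067.90; pay $2,800.16 → $6,267.74
Quarter 2: $6,267.74 +$144.16 interest = $6,411.90; pay $2,740.45 → $3,671.45

$2,740.45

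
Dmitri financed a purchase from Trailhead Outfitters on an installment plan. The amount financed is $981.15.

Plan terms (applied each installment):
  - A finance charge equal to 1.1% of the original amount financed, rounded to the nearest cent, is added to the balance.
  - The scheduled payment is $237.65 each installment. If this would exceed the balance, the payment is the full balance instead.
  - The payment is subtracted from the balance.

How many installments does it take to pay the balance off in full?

Installment 1: $981.15 +$10.79 interest = $991.94; pay $237.65 → $754.29
Installment 2: $754.29 +$10.79 interest = $765.08; pay $237.65 → $527.43
Installment 3: $527.43 +$10.79 interest = $538.22; pay $237.65 → $300.57
Installment 4: $300.57 +$10.79 interest = $311.36; pay $237.65 → $73.71
Installment 5: $73.71 +$10.79 interest = $84.50; pay $84.50 → $0.00
Balance reaches $0.00 in installment 5.

5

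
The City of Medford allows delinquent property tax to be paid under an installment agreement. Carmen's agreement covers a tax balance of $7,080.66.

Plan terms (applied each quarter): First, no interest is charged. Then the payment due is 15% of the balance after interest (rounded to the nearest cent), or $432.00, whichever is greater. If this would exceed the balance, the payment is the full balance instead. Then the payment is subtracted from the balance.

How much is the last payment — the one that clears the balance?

$78.47

# | Opening | Payment | End bal
1 | $7,080.66 | $1,062.10 | $6,018.56
2 | $6,018.56 | $902.78 | $5,115.78
3 | $5,115.78 | $767.37 | $4,348.41
4 | $4,348.41 | $652.26 | $3,696.15
5 | $3,696.15 | $554.42 | $3,141.73
6 | $3,141.73 | $471.26 | $2,670.47
7 | $2,670.47 | $432.00 | $2,238.47
8 | $2,238.47 | $432.00 | $1,806.47
9 | $1,806.47 | $432.00 | $1,374.47
10 | $1,374.47 | $432.00 | $942.47
11 | $942.47 | $432.00 | $510.47
12 | $510.47 | $432.00 | $78.47
13 | $78.47 | $78.47 | $0.00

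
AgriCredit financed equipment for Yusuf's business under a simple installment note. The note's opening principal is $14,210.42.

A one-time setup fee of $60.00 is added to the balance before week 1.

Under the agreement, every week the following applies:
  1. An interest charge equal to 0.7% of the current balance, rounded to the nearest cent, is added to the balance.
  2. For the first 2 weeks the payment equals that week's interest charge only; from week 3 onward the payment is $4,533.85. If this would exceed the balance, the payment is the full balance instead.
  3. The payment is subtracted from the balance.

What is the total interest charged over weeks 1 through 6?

$412.26

Week 1: opening $14,270.42; interest $99.89 → $14,370.31; payment $99.89; balance $14,270.42
Week 2: opening $14,270.42; interest $99.89 → $14,370.31; payment $99.89; balance $14,270.42
Week 3: opening $14,270.42; interest $99.89 → $14,370.31; payment $4,533.85; balance $9,836.46
Week 4: opening $9,836.46; interest $68.86 → $9,905.32; payment $4,533.85; balance $5,371.47
Week 5: opening $5,371.47; interest $37.60 → $5,409.07; payment $4,533.85; balance $875.22
Week 6: opening $875.22; interest $6.13 → $881.35; payment $881.35; balance $0.00
Total interest: $99.89 + $99.89 + $99.89 + $68.86 + $37.60 + $6.13 = $412.26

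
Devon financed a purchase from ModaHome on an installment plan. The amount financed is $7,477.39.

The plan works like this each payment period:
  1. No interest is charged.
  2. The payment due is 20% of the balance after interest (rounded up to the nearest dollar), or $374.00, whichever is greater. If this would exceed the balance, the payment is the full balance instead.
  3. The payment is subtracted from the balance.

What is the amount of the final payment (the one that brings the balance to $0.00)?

$70.39

Payment period 1: opening $7,477.39; payment $1,496.00; balance $5,981.39
Payment period 2: opening $5,981.39; payment $1,197.00; balance $4,784.39
Payment period 3: opening $4,784.39; payment $957.00; balance $3,827.39
Payment period 4: opening $3,827.39; payment $766.00; balance $3,061.39
Payment period 5: opening $3,061.39; payment $613.00; balance $2,448.39
Payment period 6: opening $2,448.39; payment $490.00; balance $1,958.39
Payment period 7: opening $1,958.39; payment $392.00; balance $1,566.39
Payment period 8: opening $1,566.39; payment $374.00; balance $1,192.39
Payment period 9: opening $1,192.39; payment $374.00; balance $818.39
Payment period 10: opening $818.39; payment $374.00; balance $444.39
Payment period 11: opening $444.39; payment $374.00; balance $70.39
Payment period 12: opening $70.39; payment $70.39; balance $0.00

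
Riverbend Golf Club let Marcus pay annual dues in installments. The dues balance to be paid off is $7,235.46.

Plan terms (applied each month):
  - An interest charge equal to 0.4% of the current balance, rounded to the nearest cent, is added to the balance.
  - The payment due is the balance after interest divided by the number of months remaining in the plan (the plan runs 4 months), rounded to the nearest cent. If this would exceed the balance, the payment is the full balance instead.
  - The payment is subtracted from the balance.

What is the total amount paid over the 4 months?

Month 1: $7,235.46 +$28.94 interest = $7,264.40; pay $1,816.10 → $5,448.30
Month 2: $5,448.30 +$21.79 interest = $5,470.09; pay $1,823.36 → $3,646.73
Month 3: $3,646.73 +$14.59 interest = $3,661.32; pay $1,830.66 → $1,830.66
Month 4: $1,830.66 +$7.32 interest = $1,837.98; pay $1,837.98 → $0.00
Total paid: $7,308.10

$7,308.10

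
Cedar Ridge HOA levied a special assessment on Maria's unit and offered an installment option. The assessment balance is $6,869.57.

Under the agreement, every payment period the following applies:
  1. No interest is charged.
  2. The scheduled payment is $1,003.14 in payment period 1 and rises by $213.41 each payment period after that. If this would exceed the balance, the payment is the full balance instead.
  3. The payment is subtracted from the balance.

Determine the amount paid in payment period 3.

$1,429.96

Payment period 1: opening $6,869.57; payment $1,003.14; balance $5,866.43
Payment period 2: opening $5,866.43; payment $1,216.55; balance $4,649.88
Payment period 3: opening $4,649.88; payment $1,429.96; balance $3,219.92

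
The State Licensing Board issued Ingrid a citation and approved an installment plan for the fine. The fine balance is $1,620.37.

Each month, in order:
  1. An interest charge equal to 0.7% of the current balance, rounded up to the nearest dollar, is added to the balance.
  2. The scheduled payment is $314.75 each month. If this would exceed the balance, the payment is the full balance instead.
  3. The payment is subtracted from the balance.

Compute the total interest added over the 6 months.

$39.00

Month 1: $1,620.37 +$12.00 interest = $1,632.37; pay $314.75 → $1,317.62
Month 2: $1,317.62 +$10.00 interest = $1,327.62; pay $314.75 → $1,012.87
Month 3: $1,012.87 +$8.00 interest = $1,020.87; pay $314.75 → $706.12
Month 4: $706.12 +$5.00 interest = $711.12; pay $314.75 → $396.37
Month 5: $396.37 +$3.00 interest = $399.37; pay $314.75 → $84.62
Month 6: $84.62 +$1.00 interest = $85.62; pay $85.62 → $0.00
Total interest: $12.00 + $10.00 + $8.00 + $5.00 + $3.00 + $1.00 = $39.00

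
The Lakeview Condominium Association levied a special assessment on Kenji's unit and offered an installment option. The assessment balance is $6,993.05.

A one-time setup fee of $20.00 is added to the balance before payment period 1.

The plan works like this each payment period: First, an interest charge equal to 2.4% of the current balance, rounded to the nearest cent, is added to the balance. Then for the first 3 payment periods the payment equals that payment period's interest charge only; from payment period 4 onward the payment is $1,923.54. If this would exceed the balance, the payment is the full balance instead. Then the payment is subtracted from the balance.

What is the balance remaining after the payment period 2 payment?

# | Opening | Interest | Payment | End bal
1 | $7,013.05 | $168.31 | $168.31 | $7,013.05
2 | $7,013.05 | $168.31 | $168.31 | $7,013.05

$7,013.05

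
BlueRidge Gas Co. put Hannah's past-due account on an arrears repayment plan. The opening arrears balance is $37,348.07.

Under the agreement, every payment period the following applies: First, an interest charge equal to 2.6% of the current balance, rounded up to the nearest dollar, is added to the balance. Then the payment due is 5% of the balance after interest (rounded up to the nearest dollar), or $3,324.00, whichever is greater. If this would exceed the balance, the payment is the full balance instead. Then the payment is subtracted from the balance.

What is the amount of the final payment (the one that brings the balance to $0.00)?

Payment period 1: opening $37,348.07; interest $972.00 → $38,320.07; payment $3,324.00; balance $34,996.07
Payment period 2: opening $34,996.07; interest $910.00 → $35,906.07; payment $3,324.00; balance $32,582.07
Payment period 3: opening $32,582.07; interest $848.00 → $33,430.07; payment $3,324.00; balance $30,106.07
Payment period 4: opening $30,106.07; interest $783.00 → $30,889.07; payment $3,324.00; balance $27,565.07
Payment period 5: opening $27,565.07; interest $717.00 → $28,282.07; payment $3,324.00; balance $24,958.07
Payment period 6: opening $24,958.07; interest $649.00 → $25,607.07; payment $3,324.00; balance $22,283.07
Payment period 7: opening $22,283.07; interest $580.00 → $22,863.07; payment $3,324.00; balance $19,539.07
Payment period 8: opening $19,539.07; interest $509.00 → $20,048.07; payment $3,324.00; balance $16,724.07
Payment period 9: opening $16,724.07; interest $435.00 → $17,159.07; payment $3,324.00; balance $13,835.07
Payment period 10: opening $13,835.07; interest $360.00 → $14,195.07; payment $3,324.00; balance $10,871.07
Payment period 11: opening $10,871.07; interest $283.00 → $11,154.07; payment $3,324.00; balance $7,830.07
Payment period 12: opening $7,830.07; interest $204.00 → $8,034.07; payment $3,324.00; balance $4,710.07
Payment period 13: opening $4,710.07; interest $123.00 → $4,833.07; payment $3,324.00; balance $1,509.07
Payment period 14: opening $1,509.07; interest $40.00 → $1,549.07; payment $1,549.07; balance $0.00

$1,549.07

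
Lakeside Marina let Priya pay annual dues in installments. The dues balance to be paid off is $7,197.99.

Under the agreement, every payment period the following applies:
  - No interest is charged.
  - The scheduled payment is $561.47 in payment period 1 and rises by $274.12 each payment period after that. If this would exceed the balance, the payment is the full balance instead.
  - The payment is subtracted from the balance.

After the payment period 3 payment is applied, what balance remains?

$4,691.22

# | Opening | Payment | End bal
1 | $7,197.99 | $561.47 | $6,636.52
2 | $6,636.52 | $835.59 | $5,800.93
3 | $5,800.93 | $1,109.71 | $4,691.22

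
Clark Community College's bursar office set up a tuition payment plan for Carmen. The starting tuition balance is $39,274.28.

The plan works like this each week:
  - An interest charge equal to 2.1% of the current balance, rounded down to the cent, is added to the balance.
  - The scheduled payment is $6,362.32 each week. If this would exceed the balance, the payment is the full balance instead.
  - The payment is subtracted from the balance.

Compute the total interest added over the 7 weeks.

Week 1: $39,274.28 +$824.75 interest = $40,099.03; pay $6,362.32 → $33,736.71
Week 2: $33,736.71 +$708.47 interest = $34,445.18; pay $6,362.32 → $28,082.86
Week 3: $28,082.86 +$589.74 interest = $28,672.60; pay $6,362.32 → $22,310.28
Week 4: $22,310.28 +$468.51 interest = $22,778.79; pay $6,362.32 → $16,416.47
Week 5: $16,416.47 +$344.74 interest = $16,761.21; pay $6,362.32 → $10,398.89
Week 6: $10,398.89 +$218.37 interest = $10,617.26; pay $6,362.32 → $4,254.94
Week 7: $4,254.94 +$89.35 interest = $4,344.29; pay $4,344.29 → $0.00
Total interest: $824.75 + $708.47 + $589.74 + $468.51 + $344.74 + $218.37 + $89.35 = $3,243.93

$3,243.93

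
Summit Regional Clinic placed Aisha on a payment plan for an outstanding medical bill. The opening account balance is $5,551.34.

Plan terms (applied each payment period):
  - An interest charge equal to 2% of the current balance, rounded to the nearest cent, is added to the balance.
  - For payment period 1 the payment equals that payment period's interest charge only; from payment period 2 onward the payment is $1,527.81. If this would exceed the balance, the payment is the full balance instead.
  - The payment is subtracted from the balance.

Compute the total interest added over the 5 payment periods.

$382.85

# | Opening | Interest | Payment | End bal
1 | $5,551.34 | $111.03 | $111.03 | $5,551.34
2 | $5,551.34 | $111.03 | $1,527.81 | $4,134.56
3 | $4,134.56 | $82.69 | $1,527.81 | $2,689.44
4 | $2,689.44 | $53.79 | $1,527.81 | $1,215.42
5 | $1,215.42 | $24.31 | $1,239.73 | $0.00
Total interest: $111.03 + $111.03 + $82.69 + $53.79 + $24.31 = $382.85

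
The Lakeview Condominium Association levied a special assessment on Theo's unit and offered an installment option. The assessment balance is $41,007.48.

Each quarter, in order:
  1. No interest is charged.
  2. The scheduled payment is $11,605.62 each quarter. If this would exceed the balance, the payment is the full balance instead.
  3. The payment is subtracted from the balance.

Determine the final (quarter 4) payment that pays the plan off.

Quarter 1: $41,007.48 − $11,605.62 → $29,401.86
Quarter 2: $29,401.86 − $11,605.62 → $17,796.24
Quarter 3: $17,796.24 − $11,605.62 → $6,190.62
Quarter 4: $6,190.62 − $6,190.62 → $0.00

$6,190.62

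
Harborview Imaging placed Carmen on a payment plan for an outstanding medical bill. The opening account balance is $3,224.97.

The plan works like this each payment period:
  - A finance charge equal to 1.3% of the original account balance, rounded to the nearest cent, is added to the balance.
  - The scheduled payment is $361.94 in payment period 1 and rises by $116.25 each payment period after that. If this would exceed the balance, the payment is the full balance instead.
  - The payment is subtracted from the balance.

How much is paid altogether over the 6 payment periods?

Payment period 1: $3,224.97 +$41.92 interest = $3,266.89; pay $361.94 → $2,904.95
Payment period 2: $2,904.95 +$41.92 interest = $2,946.87; pay $478.19 → $2,468.68
Payment period 3: $2,468.68 +$41.92 interest = $2,510.60; pay $594.44 → $1,916.16
Payment period 4: $1,916.16 +$41.92 interest = $1,958.08; pay $710.69 → $1,247.39
Payment period 5: $1,247.39 +$41.92 interest = $1,289.31; pay $826.94 → $462.37
Payment period 6: $462.37 +$41.92 interest = $504.29; pay $504.29 → $0.00
Total paid: $3,476.49

$3,476.49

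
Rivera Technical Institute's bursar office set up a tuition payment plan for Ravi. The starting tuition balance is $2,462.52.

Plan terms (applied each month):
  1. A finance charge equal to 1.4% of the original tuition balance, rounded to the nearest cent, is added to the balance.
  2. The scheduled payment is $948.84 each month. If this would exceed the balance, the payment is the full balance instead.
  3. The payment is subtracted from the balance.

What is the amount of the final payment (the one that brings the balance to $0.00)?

$668.28

Month 1: $2,462.52 +$34.48 interest = $2,497.00; pay $948.84 → $1,548.16
Month 2: $1,548.16 +$34.48 interest = $1,582.64; pay $948.84 → $633.80
Month 3: $633.80 +$34.48 interest = $668.28; pay $668.28 → $0.00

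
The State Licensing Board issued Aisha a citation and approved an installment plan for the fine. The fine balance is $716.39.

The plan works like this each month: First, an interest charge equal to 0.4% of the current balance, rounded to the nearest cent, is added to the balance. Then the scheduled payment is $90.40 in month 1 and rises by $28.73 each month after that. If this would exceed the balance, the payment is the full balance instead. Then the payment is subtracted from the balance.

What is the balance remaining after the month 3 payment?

$366.44

# | Opening | Interest | Payment | End bal
1 | $716.39 | $2.87 | $90.40 | $628.86
2 | $628.86 | $2.52 | $119.13 | $512.25
3 | $512.25 | $2.05 | $147.86 | $366.44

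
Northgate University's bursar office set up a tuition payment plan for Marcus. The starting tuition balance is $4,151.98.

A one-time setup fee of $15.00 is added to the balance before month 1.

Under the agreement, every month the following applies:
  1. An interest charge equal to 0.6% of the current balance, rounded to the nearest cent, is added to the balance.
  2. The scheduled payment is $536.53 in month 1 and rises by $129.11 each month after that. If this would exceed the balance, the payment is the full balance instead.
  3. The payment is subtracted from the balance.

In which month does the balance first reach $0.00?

# | Opening | Interest | Payment | End bal
1 | $4,166.98 | $25.00 | $536.53 | $3,655.45
2 | $3,655.45 | $21.93 | $665.64 | $3,011.74
3 | $3,011.74 | $18.07 | $794.75 | $2,235.06
4 | $2,235.06 | $13.41 | $923.86 | $1,324.61
5 | $1,324.61 | $7.95 | $1,052.97 | $279.59
6 | $279.59 | $1.68 | $281.27 | $0.00
Balance reaches $0.00 in month 6.

6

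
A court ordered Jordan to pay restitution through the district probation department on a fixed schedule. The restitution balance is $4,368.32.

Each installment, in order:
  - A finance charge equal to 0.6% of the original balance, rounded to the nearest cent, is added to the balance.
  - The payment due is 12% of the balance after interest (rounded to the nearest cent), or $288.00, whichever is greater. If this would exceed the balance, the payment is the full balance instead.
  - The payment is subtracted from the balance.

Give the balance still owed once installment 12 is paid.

Installment 1: opening $4,368.32; interest $26.21 → $4,394.53; payment $527.34; balance $3,867.19
Installment 2: opening $3,867.19; interest $26.21 → $3,893.40; payment $467.21; balance $3,426.19
Installment 3: opening $3,426.19; interest $26.21 → $3,452.40; payment $414.29; balance $3,038.11
Installment 4: opening $3,038.11; interest $26.21 → $3,064.32; payment $367.72; balance $2,696.60
Installment 5: opening $2,696.60; interest $26.21 → $2,722.81; payment $326.74; balance $2,396.07
Installment 6: opening $2,396.07; interest $26.21 → $2,422.28; payment $290.67; balance $2,131.61
Installment 7: opening $2,131.61; interest $26.21 → $2,157.82; payment $288.00; balance $1,869.82
Installment 8: opening $1,869.82; interest $26.21 → $1,896.03; payment $288.00; balance $1,608.03
Installment 9: opening $1,608.03; interest $26.21 → $1,634.24; payment $288.00; balance $1,346.24
Installment 10: opening $1,346.24; interest $26.21 → $1,372.45; payment $288.00; balance $1,084.45
Installment 11: opening $1,084.45; interest $26.21 → $1,110.66; payment $288.00; balance $822.66
Installment 12: opening $822.66; interest $26.21 → $848.87; payment $288.00; balance $560.87

$560.87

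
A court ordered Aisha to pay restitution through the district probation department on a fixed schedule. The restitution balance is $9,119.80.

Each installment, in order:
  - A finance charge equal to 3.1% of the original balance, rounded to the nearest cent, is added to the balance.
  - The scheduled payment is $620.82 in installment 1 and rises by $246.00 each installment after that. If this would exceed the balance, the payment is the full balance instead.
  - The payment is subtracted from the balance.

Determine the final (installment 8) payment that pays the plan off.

$1,869.74

Installment 1: opening $9,119.80; interest $282.71 → $9,402.51; payment $620.82; balance $8,781.69
Installment 2: opening $8,781.69; interest $282.71 → $9,064.40; payment $866.82; balance $8,197.58
Installment 3: opening $8,197.58; interest $282.71 → $8,480.29; payment $1,112.82; balance $7,367.47
Installment 4: opening $7,367.47; interest $282.71 → $7,650.18; payment $1,358.82; balance $6,291.36
Installment 5: opening $6,291.36; interest $282.71 → $6,574.07; payment $1,604.82; balance $4,969.25
Installment 6: opening $4,969.25; interest $282.71 → $5,251.96; payment $1,850.82; balance $3,401.14
Installment 7: opening $3,401.14; interest $282.71 → $3,683.85; payment $2,096.82; balance $1,587.03
Installment 8: opening $1,587.03; interest $282.71 → $1,869.74; payment $1,869.74; balance $0.00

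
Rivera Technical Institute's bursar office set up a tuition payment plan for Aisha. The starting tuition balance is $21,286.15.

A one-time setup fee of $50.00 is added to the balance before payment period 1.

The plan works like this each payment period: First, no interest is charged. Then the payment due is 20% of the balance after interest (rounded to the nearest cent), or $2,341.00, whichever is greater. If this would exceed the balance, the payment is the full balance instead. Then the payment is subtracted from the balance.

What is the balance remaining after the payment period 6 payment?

Payment period 1: opening $21,336.15; payment $4,267.23; balance $17,068.92
Payment period 2: opening $17,068.92; payment $3,413.78; balance $13,655.14
Payment period 3: opening $13,655.14; payment $2,731.03; balance $10,924.11
Payment period 4: opening $10,924.11; payment $2,341.00; balance $8,583.11
Payment period 5: opening $8,583.11; payment $2,341.00; balance $6,242.11
Payment period 6: opening $6,242.11; payment $2,341.00; balance $3,901.11

$3,901.11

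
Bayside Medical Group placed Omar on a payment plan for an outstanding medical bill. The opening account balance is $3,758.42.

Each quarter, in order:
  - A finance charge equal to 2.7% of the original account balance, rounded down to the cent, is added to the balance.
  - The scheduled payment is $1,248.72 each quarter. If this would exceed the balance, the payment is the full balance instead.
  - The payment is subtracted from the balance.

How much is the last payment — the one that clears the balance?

$418.14

# | Opening | Interest | Payment | End bal
1 | $3,758.42 | $101.47 | $1,248.72 | $2,611.17
2 | $2,611.17 | $101.47 | $1,248.72 | $1,463.92
3 | $1,463.92 | $101.47 | $1,248.72 | $316.67
4 | $316.67 | $101.47 | $418.14 | $0.00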